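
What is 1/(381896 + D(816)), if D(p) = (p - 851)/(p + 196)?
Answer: 1012/386478717 ≈ 2.6185e-6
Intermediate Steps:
D(p) = (-851 + p)/(196 + p)
1/(381896 + D(816)) = 1/(381896 + (-851 + 816)/(196 + 816)) = 1/(381896 - 35/1012) = 1/(386478717/1012) = 1012/386478717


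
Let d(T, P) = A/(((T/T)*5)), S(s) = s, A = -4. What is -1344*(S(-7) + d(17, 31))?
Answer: 52416/5 ≈ 10483.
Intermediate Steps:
d(T, P) = -⅘ (d(T, P) = -4/((T/T)*5) = -4/(1*5) = -4/5 = -4*⅕ = -⅘)
-1344*(S(-7) + d(17, 31)) = -1344*(-7 - ⅘) = -1344*(-39/5) = 52416/5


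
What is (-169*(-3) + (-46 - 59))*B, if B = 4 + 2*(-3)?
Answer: -804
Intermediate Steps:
B = -2 (B = 4 - 6 = -2)
(-169*(-3) + (-46 - 59))*B = (-169*(-3) + (-46 - 59))*(-2) = (507 - 105)*(-2) = 402*(-2) = -804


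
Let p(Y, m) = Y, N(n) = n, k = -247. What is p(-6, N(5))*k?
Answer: 1482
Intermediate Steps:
p(-6, N(5))*k = -6*(-247) = 1482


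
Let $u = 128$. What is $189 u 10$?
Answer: $241920$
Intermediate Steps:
$189 u 10 = 189 \cdot 128 \cdot 10 = 24192 \cdot 10 = 241920$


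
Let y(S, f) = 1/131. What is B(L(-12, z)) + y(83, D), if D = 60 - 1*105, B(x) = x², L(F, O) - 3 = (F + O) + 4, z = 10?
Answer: 3276/131 ≈ 25.008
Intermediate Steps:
L(F, O) = 7 + F + O (L(F, O) = 3 + ((F + O) + 4) = 3 + (4 + F + O) = 7 + F + O)
D = -45 (D = 60 - 105 = -45)
y(S, f) = 1/131
B(L(-12, z)) + y(83, D) = (7 - 12 + 10)² + 1/131 = 5² + 1/131 = 25 + 1/131 = 3276/131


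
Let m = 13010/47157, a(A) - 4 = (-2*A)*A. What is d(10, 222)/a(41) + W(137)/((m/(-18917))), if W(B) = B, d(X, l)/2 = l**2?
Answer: -205197021641127/21843790 ≈ -9.3938e+6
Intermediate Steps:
d(X, l) = 2*l**2
a(A) = 4 - 2*A**2 (a(A) = 4 + (-2*A)*A = 4 - 2*A**2)
m = 13010/47157 (m = 13010*(1/47157) = 13010/47157 ≈ 0.27589)
d(10, 222)/a(41) + W(137)/((m/(-18917))) = (2*222**2)/(4 - 2*41**2) + 137/(((13010/47157)/(-18917))) = (2*49284)/(4 - 2*1681) + 137/(((13010/47157)*(-1/18917))) = 98568/(4 - 3362) + 137/(-13010/892068969) = 98568/(-3358) + 137*(-892068969/13010) = 98568*(-1/3358) - 122213448753/13010 = -49284/1679 - 122213448753/13010 = -205197021641127/21843790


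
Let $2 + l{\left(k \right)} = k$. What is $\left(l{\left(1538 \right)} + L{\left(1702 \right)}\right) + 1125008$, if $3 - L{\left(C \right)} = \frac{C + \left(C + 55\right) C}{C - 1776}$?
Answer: $1166981$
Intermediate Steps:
$l{\left(k \right)} = -2 + k$
$L{\left(C \right)} = 3 - \frac{C + C \left(55 + C\right)}{-1776 + C}$ ($L{\left(C \right)} = 3 - \frac{C + \left(C + 55\right) C}{C - 1776} = 3 - \frac{C + \left(55 + C\right) C}{-1776 + C} = 3 - \frac{C + C \left(55 + C\right)}{-1776 + C}$)
$\left(l{\left(1538 \right)} + L{\left(1702 \right)}\right) + 1125008 = \left(\left(-2 + 1538\right) + \frac{-5328 - 1702^{2} - 90206}{-1776 + 1702}\right) + 1125008 = \left(1536 + \frac{-5328 - 2896804 - 90206}{-74}\right) + 1125008 = \left(1536 - \frac{-5328 - 2896804 - 90206}{74}\right) + 1125008 = \left(1536 - -40437\right) + 1125008 = \left(1536 + 40437\right) + 1125008 = 41973 + 1125008 = 1166981$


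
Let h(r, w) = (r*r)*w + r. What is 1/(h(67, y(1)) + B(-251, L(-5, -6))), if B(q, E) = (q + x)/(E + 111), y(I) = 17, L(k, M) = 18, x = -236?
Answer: 129/9852533 ≈ 1.3093e-5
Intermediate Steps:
h(r, w) = r + w*r² (h(r, w) = r²*w + r = w*r² + r = r + w*r²)
B(q, E) = (-236 + q)/(111 + E) (B(q, E) = (q - 236)/(E + 111) = (-236 + q)/(111 + E))
1/(h(67, y(1)) + B(-251, L(-5, -6))) = 1/(67*(1 + 67*17) + (-236 - 251)/(111 + 18)) = 1/(67*(1 + 1139) - 487/129) = 1/(67*1140 + (1/129)*(-487)) = 1/(76380 - 487/129) = 1/(9852533/129) = 129/9852533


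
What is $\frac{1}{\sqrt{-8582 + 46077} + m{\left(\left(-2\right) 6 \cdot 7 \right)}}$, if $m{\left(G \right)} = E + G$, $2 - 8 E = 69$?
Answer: $\frac{5912}{1853559} + \frac{64 \sqrt{37495}}{1853559} \approx 0.0098754$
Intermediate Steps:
$E = - \frac{67}{8}$ ($E = \frac{1}{4} - \frac{69}{8} = - \frac{67}{8} \approx -8.375$)
$m{\left(G \right)} = - \frac{67}{8} + G$
$\frac{1}{\sqrt{-8582 + 46077} + m{\left(\left(-2\right) 6 \cdot 7 \right)}} = \frac{1}{\sqrt{-8582 + 46077} + \left(- \frac{67}{8} + \left(-2\right) 6 \cdot 7\right)} = \frac{1}{\sqrt{37495} - \frac{739}{8}} = \frac{1}{- \frac{739}{8} + \sqrt{37495}}$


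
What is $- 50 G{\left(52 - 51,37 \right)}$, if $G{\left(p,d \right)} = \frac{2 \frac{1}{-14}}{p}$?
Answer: $\frac{50}{7} \approx 7.1429$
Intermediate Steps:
$G{\left(p,d \right)} = - \frac{1}{7 p}$ ($G{\left(p,d \right)} = \frac{2 \left(- \frac{1}{14}\right)}{p} = - \frac{1}{7 p}$)
$- 50 G{\left(52 - 51,37 \right)} = - 50 \left(- \frac{1}{7 \left(52 - 51\right)}\right) = - 50 \left(- \frac{1}{7 \cdot 1}\right) = - 50 \left(\left(- \frac{1}{7}\right) 1\right) = \left(-50\right) \left(- \frac{1}{7}\right) = \frac{50}{7}$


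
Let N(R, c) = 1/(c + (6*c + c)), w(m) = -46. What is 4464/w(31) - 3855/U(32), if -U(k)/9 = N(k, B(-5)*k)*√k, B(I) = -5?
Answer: -2232/23 - 205600*√2/3 ≈ -97018.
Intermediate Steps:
N(R, c) = 1/(8*c) (N(R, c) = 1/(c + 7*c) = 1/(8*c))
U(k) = 9/(40*√k) (U(k) = -9*1/(8*((-5*k)))*√k = -9*(-1/(5*k))/8*√k = -9*(-1/(40*k))*√k = -(-9)/(40*√k) = 9/(40*√k))
4464/w(31) - 3855/U(32) = 4464/(-46) - 3855*160*√2/9 = 4464*(-1/46) - 3855*160*√2/9 = -2232/23 - 3855*160*√2/9 = -2232/23 - 205600*√2/3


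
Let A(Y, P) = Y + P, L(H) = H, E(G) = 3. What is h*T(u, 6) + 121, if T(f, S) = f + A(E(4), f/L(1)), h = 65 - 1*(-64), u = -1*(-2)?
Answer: 1024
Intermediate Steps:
u = 2
h = 129 (h = 65 + 64 = 129)
A(Y, P) = P + Y
T(f, S) = 3 + 2*f (T(f, S) = f + (f/1 + 3) = f + (f*1 + 3) = f + (f + 3) = f + (3 + f) = 3 + 2*f)
h*T(u, 6) + 121 = 129*(3 + 2*2) + 121 = 129*(3 + 4) + 121 = 129*7 + 121 = 903 + 121 = 1024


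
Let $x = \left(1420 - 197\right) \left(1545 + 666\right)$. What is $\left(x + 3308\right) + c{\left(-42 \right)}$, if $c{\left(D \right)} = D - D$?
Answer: $2707361$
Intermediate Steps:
$x = 2704053$ ($x = 1223 \cdot 2211 = 2704053$)
$c{\left(D \right)} = 0$
$\left(x + 3308\right) + c{\left(-42 \right)} = \left(2704053 + 3308\right) + 0 = 2707361 + 0 = 2707361$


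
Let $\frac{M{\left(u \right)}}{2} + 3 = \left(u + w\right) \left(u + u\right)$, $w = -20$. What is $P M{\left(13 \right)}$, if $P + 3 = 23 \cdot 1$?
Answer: $-7400$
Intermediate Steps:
$M{\left(u \right)} = -6 + 4 u \left(-20 + u\right)$ ($M{\left(u \right)} = -6 + 2 \left(u - 20\right) \left(u + u\right) = -6 + 2 \left(-20 + u\right) 2 u = -6 + 2 \cdot 2 u \left(-20 + u\right) = -6 + 4 u \left(-20 + u\right)$)
$P = 20$ ($P = -3 + 23 \cdot 1 = -3 + 23 = 20$)
$P M{\left(13 \right)} = 20 \left(-6 - 1040 + 4 \cdot 13^{2}\right) = 20 \left(-6 - 1040 + 4 \cdot 169\right) = 20 \left(-6 - 1040 + 676\right) = 20 \left(-370\right) = -7400$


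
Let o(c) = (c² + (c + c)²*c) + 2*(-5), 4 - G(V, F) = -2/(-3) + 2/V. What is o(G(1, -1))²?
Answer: 1156/729 ≈ 1.5857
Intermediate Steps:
G(V, F) = 10/3 - 2/V (G(V, F) = 4 - (-2/(-3) + 2/V) = 4 - (-2*(-⅓) + 2/V) = 4 - (⅔ + 2/V) = 4 + (-⅔ - 2/V) = 10/3 - 2/V)
o(c) = -10 + c² + 4*c³ (o(c) = (c² + (2*c)²*c) - 10 = (c² + (4*c²)*c) - 10 = (c² + 4*c³) - 10 = -10 + c² + 4*c³)
o(G(1, -1))² = (-10 + (10/3 - 2/1)² + 4*(10/3 - 2/1)³)² = (-10 + (10/3 - 2*1)² + 4*(10/3 - 2*1)³)² = (-10 + (10/3 - 2)² + 4*(10/3 - 2)³)² = (-10 + (4/3)² + 4*(4/3)³)² = (-10 + 16/9 + 4*(64/27))² = (-10 + 16/9 + 256/27)² = (34/27)² = 1156/729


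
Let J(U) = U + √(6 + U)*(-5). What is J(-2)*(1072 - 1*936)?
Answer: -1632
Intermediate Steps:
J(U) = U - 5*√(6 + U)
J(-2)*(1072 - 1*936) = (-2 - 5*√(6 - 2))*(1072 - 1*936) = (-2 - 5*√4)*(1072 - 936) = (-2 - 5*2)*136 = (-2 - 10)*136 = -12*136 = -1632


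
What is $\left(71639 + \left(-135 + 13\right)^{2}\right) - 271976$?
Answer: $-185453$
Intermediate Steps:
$\left(71639 + \left(-135 + 13\right)^{2}\right) - 271976 = \left(71639 + \left(-122\right)^{2}\right) - 271976 = \left(71639 + 14884\right) - 271976 = 86523 - 271976 = -185453$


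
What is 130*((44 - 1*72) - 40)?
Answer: -8840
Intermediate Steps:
130*((44 - 1*72) - 40) = 130*((44 - 72) - 40) = 130*(-28 - 40) = 130*(-68) = -8840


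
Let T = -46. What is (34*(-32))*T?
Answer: 50048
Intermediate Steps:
(34*(-32))*T = (34*(-32))*(-46) = -1088*(-46) = 50048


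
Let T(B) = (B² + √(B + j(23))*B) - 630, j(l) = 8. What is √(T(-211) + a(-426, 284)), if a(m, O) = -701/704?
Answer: √(339884193 - 1633984*I*√203)/88 ≈ 209.62 - 7.1707*I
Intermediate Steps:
a(m, O) = -701/704 (a(m, O) = -701*1/704 = -701/704)
T(B) = -630 + B² + B*√(8 + B) (T(B) = (B² + √(B + 8)*B) - 630 = (B² + √(8 + B)*B) - 630 = (B² + B*√(8 + B)) - 630 = -630 + B² + B*√(8 + B))
√(T(-211) + a(-426, 284)) = √((-630 + (-211)² - 211*√(8 - 211)) - 701/704) = √((-630 + 44521 - 211*I*√203) - 701/704) = √((43891 - 211*I*√203) - 701/704) = √(30898563/704 - 211*I*√203)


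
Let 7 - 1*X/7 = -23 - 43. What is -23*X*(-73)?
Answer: 857969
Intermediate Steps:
X = 511 (X = 49 - 7*(-23 - 43) = 49 - 7*(-66) = 49 + 462 = 511)
-23*X*(-73) = -23*511*(-73) = -11753*(-73) = 857969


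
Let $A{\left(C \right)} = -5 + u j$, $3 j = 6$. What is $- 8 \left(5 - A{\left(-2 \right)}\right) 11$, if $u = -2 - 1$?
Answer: $-1408$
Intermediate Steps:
$j = 2$ ($j = \frac{1}{3} \cdot 6 = 2$)
$u = -3$
$A{\left(C \right)} = -11$ ($A{\left(C \right)} = -5 - 6 = -11$)
$- 8 \left(5 - A{\left(-2 \right)}\right) 11 = - 8 \left(5 - -11\right) 11 = - 8 \left(5 + 11\right) 11 = \left(-8\right) 16 \cdot 11 = \left(-128\right) 11 = -1408$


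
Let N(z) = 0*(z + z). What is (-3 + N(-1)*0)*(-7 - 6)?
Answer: 39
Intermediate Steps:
N(z) = 0 (N(z) = 0*(2*z) = 0)
(-3 + N(-1)*0)*(-7 - 6) = (-3 + 0*0)*(-7 - 6) = (-3 + 0)*(-13) = -3*(-13) = 39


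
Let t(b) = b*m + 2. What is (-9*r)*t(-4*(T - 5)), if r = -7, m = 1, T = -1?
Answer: 1638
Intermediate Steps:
t(b) = 2 + b (t(b) = b*1 + 2 = b + 2 = 2 + b)
(-9*r)*t(-4*(T - 5)) = (-9*(-7))*(2 - 4*(-1 - 5)) = 63*(2 - 4*(-6)) = 63*(2 + 24) = 63*26 = 1638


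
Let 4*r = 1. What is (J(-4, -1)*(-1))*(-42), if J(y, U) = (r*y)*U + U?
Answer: 0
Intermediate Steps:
r = ¼ (r = (¼)*1 = ¼ ≈ 0.25000)
J(y, U) = U + U*y/4 (J(y, U) = (y/4)*U + U = U*y/4 + U = U + U*y/4)
(J(-4, -1)*(-1))*(-42) = (((¼)*(-1)*(4 - 4))*(-1))*(-42) = (((¼)*(-1)*0)*(-1))*(-42) = (0*(-1))*(-42) = 0*(-42) = 0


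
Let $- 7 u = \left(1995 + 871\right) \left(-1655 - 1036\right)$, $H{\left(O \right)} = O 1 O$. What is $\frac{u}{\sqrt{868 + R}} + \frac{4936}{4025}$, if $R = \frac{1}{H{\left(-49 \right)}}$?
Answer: $\frac{4936}{4025} + \frac{4152834 \sqrt{2084069}}{160313} \approx 37398.0$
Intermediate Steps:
$H{\left(O \right)} = O^{2}$ ($H{\left(O \right)} = O O = O^{2}$)
$R = \frac{1}{2401}$ ($R = \frac{1}{\left(-49\right)^{2}} = \frac{1}{2401} \approx 0.00041649$)
$u = \frac{7712406}{7}$ ($u = - \frac{\left(1995 + 871\right) \left(-1655 - 1036\right)}{7} = - \frac{2866 \left(-2691\right)}{7} = \left(- \frac{1}{7}\right) \left(-7712406\right) = \frac{7712406}{7} \approx 1.1018 \cdot 10^{6}$)
$\frac{u}{\sqrt{868 + R}} + \frac{4936}{4025} = \frac{7712406}{7 \sqrt{868 + \frac{1}{2401}}} + \frac{4936}{4025} = \frac{7712406}{7 \sqrt{\frac{2084069}{2401}}} + 4936 \cdot \frac{1}{4025} = \frac{7712406}{7 \frac{\sqrt{2084069}}{49}} + \frac{4936}{4025} = \frac{7712406 \frac{49 \sqrt{2084069}}{2084069}}{7} + \frac{4936}{4025} = \frac{4152834 \sqrt{2084069}}{160313} + \frac{4936}{4025} = \frac{4936}{4025} + \frac{4152834 \sqrt{2084069}}{160313}$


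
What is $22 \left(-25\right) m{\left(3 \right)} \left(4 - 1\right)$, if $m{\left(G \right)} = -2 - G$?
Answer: $8250$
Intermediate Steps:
$22 \left(-25\right) m{\left(3 \right)} \left(4 - 1\right) = 22 \left(-25\right) \left(-2 - 3\right) \left(4 - 1\right) = - 550 \left(-2 - 3\right) 3 = - 550 \left(\left(-5\right) 3\right) = \left(-550\right) \left(-15\right) = 8250$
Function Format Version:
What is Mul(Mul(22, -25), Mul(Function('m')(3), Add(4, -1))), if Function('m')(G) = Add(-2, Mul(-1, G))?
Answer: 8250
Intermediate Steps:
Mul(Mul(22, -25), Mul(Function('m')(3), Add(4, -1))) = Mul(Mul(22, -25), Mul(Add(-2, Mul(-1, 3)), Add(4, -1))) = Mul(-550, Mul(Add(-2, -3), 3)) = Mul(-550, Mul(-5, 3)) = Mul(-550, -15) = 8250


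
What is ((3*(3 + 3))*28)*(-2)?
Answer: -1008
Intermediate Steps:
((3*(3 + 3))*28)*(-2) = ((3*6)*28)*(-2) = (18*28)*(-2) = 504*(-2) = -1008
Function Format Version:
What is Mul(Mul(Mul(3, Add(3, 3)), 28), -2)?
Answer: -1008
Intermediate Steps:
Mul(Mul(Mul(3, Add(3, 3)), 28), -2) = Mul(Mul(Mul(3, 6), 28), -2) = Mul(Mul(18, 28), -2) = Mul(504, -2) = -1008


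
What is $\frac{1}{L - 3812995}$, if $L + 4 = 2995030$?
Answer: $- \frac{1}{817969} \approx -1.2225 \cdot 10^{-6}$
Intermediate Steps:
$L = 2995026$ ($L = -4 + 2995030 = 2995026$)
$\frac{1}{L - 3812995} = \frac{1}{2995026 - 3812995} = \frac{1}{-817969} = - \frac{1}{817969}$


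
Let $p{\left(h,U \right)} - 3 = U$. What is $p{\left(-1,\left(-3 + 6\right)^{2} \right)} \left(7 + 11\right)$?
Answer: $216$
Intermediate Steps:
$p{\left(h,U \right)} = 3 + U$
$p{\left(-1,\left(-3 + 6\right)^{2} \right)} \left(7 + 11\right) = \left(3 + \left(-3 + 6\right)^{2}\right) \left(7 + 11\right) = \left(3 + 3^{2}\right) 18 = \left(3 + 9\right) 18 = 12 \cdot 18 = 216$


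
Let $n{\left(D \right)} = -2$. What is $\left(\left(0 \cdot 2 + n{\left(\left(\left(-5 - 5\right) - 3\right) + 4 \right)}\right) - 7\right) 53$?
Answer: $-477$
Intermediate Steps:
$\left(\left(0 \cdot 2 + n{\left(\left(\left(-5 - 5\right) - 3\right) + 4 \right)}\right) - 7\right) 53 = \left(\left(0 \cdot 2 - 2\right) - 7\right) 53 = \left(\left(0 - 2\right) - 7\right) 53 = \left(-2 - 7\right) 53 = \left(-9\right) 53 = -477$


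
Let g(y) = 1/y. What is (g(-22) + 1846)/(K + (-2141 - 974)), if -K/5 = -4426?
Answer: 40611/418330 ≈ 0.097079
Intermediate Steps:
K = 22130 (K = -5*(-4426) = 22130)
(g(-22) + 1846)/(K + (-2141 - 974)) = (1/(-22) + 1846)/(22130 + (-2141 - 974)) = (-1/22 + 1846)/(22130 - 3115) = (40611/22)/19015 = (40611/22)*(1/19015) = 40611/418330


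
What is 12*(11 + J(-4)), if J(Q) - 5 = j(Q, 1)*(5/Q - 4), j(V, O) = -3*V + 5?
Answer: -879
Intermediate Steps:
j(V, O) = 5 - 3*V
J(Q) = 5 + (-4 + 5/Q)*(5 - 3*Q) (J(Q) = 5 + (5 - 3*Q)*(5/Q - 4) = 5 + (5 - 3*Q)*(-4 + 5/Q) = 5 + (-4 + 5/Q)*(5 - 3*Q))
12*(11 + J(-4)) = 12*(11 + (-30 + 12*(-4) + 25/(-4))) = 12*(11 + (-30 - 48 + 25*(-¼))) = 12*(11 + (-30 - 48 - 25/4)) = 12*(11 - 337/4) = 12*(-293/4) = -879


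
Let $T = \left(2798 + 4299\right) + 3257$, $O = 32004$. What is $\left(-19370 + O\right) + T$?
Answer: $22988$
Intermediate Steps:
$T = 10354$ ($T = 7097 + 3257 = 10354$)
$\left(-19370 + O\right) + T = \left(-19370 + 32004\right) + 10354 = 12634 + 10354 = 22988$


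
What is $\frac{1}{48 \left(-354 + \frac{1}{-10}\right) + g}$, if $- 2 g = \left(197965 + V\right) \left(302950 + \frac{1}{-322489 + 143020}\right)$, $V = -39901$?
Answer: $- \frac{299115}{7161639075072112} \approx -4.1766 \cdot 10^{-11}$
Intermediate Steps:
$g = - \frac{1432326798214856}{59823}$ ($g = - \frac{\left(197965 - 39901\right) \left(302950 + \frac{1}{-322489 + 143020}\right)}{2} = - \frac{158064 \left(302950 + \frac{1}{-179469}\right)}{2} = - \frac{158064 \left(302950 - \frac{1}{179469}\right)}{2} = - \frac{158064 \cdot \frac{54370133549}{179469}}{2} = \left(- \frac{1}{2}\right) \frac{2864653596429712}{59823} = - \frac{1432326798214856}{59823} \approx -2.3943 \cdot 10^{10}$)
$\frac{1}{48 \left(-354 + \frac{1}{-10}\right) + g} = \frac{1}{48 \left(-354 + \frac{1}{-10}\right) - \frac{1432326798214856}{59823}} = \frac{1}{48 \left(-354 - \frac{1}{10}\right) - \frac{1432326798214856}{59823}} = \frac{1}{48 \left(- \frac{3541}{10}\right) - \frac{1432326798214856}{59823}} = \frac{1}{- \frac{84984}{5} - \frac{1432326798214856}{59823}} = \frac{1}{- \frac{7161639075072112}{299115}} = - \frac{299115}{7161639075072112}$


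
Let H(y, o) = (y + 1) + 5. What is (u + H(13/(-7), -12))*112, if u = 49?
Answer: 5952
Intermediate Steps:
H(y, o) = 6 + y (H(y, o) = (1 + y) + 5 = 6 + y)
(u + H(13/(-7), -12))*112 = (49 + (6 + 13/(-7)))*112 = (49 + (6 + 13*(-⅐)))*112 = (49 + (6 - 13/7))*112 = (49 + 29/7)*112 = (372/7)*112 = 5952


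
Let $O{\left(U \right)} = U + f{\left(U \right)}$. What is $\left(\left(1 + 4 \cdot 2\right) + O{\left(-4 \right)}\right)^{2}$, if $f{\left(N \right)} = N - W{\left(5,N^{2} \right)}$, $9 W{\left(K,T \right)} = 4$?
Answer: $\frac{25}{81} \approx 0.30864$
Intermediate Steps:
$W{\left(K,T \right)} = \frac{4}{9}$ ($W{\left(K,T \right)} = \frac{1}{9} \cdot 4 = \frac{4}{9}$)
$f{\left(N \right)} = - \frac{4}{9} + N$ ($f{\left(N \right)} = N - \frac{4}{9} = - \frac{4}{9} + N$)
$O{\left(U \right)} = - \frac{4}{9} + 2 U$ ($O{\left(U \right)} = U + \left(- \frac{4}{9} + U\right) = - \frac{4}{9} + 2 U$)
$\left(\left(1 + 4 \cdot 2\right) + O{\left(-4 \right)}\right)^{2} = \left(\left(1 + 4 \cdot 2\right) + \left(- \frac{4}{9} + 2 \left(-4\right)\right)\right)^{2} = \left(\left(1 + 8\right) - \frac{76}{9}\right)^{2} = \left(9 - \frac{76}{9}\right)^{2} = \left(\frac{5}{9}\right)^{2} = \frac{25}{81}$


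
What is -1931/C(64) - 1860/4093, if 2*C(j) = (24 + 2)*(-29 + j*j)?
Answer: -106243643/216401003 ≈ -0.49096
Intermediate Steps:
C(j) = -377 + 13*j² (C(j) = ((24 + 2)*(-29 + j*j))/2 = (26*(-29 + j²))/2 = (-754 + 26*j²)/2 = -377 + 13*j²)
-1931/C(64) - 1860/4093 = -1931/(-377 + 13*64²) - 1860/4093 = -1931/(-377 + 13*4096) - 1860*1/4093 = -1931/(-377 + 53248) - 1860/4093 = -1931/52871 - 1860/4093 = -106243643/216401003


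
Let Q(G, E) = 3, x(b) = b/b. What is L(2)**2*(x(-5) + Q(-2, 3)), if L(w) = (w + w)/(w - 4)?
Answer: 16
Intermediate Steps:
x(b) = 1
L(w) = 2*w/(-4 + w) (L(w) = (2*w)/(-4 + w) = 2*w/(-4 + w))
L(2)**2*(x(-5) + Q(-2, 3)) = (2*2/(-4 + 2))**2*(1 + 3) = (2*2/(-2))**2*4 = (2*2*(-1/2))**2*4 = (-2)**2*4 = 4*4 = 16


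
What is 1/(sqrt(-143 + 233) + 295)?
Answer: 59/17387 - 3*sqrt(10)/86935 ≈ 0.0032842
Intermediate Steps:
1/(sqrt(-143 + 233) + 295) = 1/(sqrt(90) + 295) = 1/(3*sqrt(10) + 295) = 1/(295 + 3*sqrt(10))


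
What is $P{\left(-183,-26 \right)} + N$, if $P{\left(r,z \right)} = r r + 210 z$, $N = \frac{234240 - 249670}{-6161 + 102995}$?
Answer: $\frac{1357072378}{48417} \approx 28029.0$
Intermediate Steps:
$N = - \frac{7715}{48417}$ ($N = - \frac{15430}{96834} = \left(-15430\right) \frac{1}{96834} = - \frac{7715}{48417} \approx -0.15934$)
$P{\left(r,z \right)} = r^{2} + 210 z$
$P{\left(-183,-26 \right)} + N = \left(\left(-183\right)^{2} + 210 \left(-26\right)\right) - \frac{7715}{48417} = \left(33489 - 5460\right) - \frac{7715}{48417} = 28029 - \frac{7715}{48417} = \frac{1357072378}{48417}$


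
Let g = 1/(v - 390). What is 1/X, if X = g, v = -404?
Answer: -794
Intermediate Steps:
g = -1/794 (g = 1/(-404 - 390) = 1/(-794) = -1/794 ≈ -0.0012594)
X = -1/794 ≈ -0.0012594
1/X = 1/(-1/794) = -794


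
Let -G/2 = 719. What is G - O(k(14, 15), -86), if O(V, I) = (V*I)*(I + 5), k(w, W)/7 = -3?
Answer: 144848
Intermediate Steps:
k(w, W) = -21 (k(w, W) = 7*(-3) = -21)
G = -1438 (G = -2*719 = -1438)
O(V, I) = I*V*(5 + I) (O(V, I) = (I*V)*(5 + I) = I*V*(5 + I))
G - O(k(14, 15), -86) = -1438 - (-86)*(-21)*(5 - 86) = -1438 - (-86)*(-21)*(-81) = -1438 - 1*(-146286) = -1438 + 146286 = 144848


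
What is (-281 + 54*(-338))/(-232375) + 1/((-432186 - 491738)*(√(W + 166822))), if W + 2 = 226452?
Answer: 18533/232375 - √98318/181676719664 ≈ 0.079755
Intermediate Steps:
W = 226450 (W = -2 + 226452 = 226450)
(-281 + 54*(-338))/(-232375) + 1/((-432186 - 491738)*(√(W + 166822))) = (-281 + 54*(-338))/(-232375) + 1/((-432186 - 491738)*(√(226450 + 166822))) = (-281 - 18252)*(-1/232375) + 1/((-923924)*(√393272)) = -18533*(-1/232375) - √98318/196636/923924 = 18533/232375 - √98318/181676719664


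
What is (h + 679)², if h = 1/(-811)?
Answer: 303235246224/657721 ≈ 4.6104e+5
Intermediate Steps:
h = -1/811 ≈ -0.0012330
(h + 679)² = (-1/811 + 679)² = (550668/811)² = 303235246224/657721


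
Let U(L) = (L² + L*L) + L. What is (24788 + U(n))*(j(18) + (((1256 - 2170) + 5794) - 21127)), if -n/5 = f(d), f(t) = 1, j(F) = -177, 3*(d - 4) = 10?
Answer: -407857192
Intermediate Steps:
d = 22/3 (d = 4 + (⅓)*10 = 4 + 10/3 = 22/3 ≈ 7.3333)
n = -5 (n = -5*1 = -5)
U(L) = L + 2*L² (U(L) = (L² + L²) + L = 2*L² + L = L + 2*L²)
(24788 + U(n))*(j(18) + (((1256 - 2170) + 5794) - 21127)) = (24788 - 5*(1 + 2*(-5)))*(-177 + (((1256 - 2170) + 5794) - 21127)) = (24788 - 5*(1 - 10))*(-177 + ((-914 + 5794) - 21127)) = (24788 - 5*(-9))*(-177 + (4880 - 21127)) = (24788 + 45)*(-177 - 16247) = 24833*(-16424) = -407857192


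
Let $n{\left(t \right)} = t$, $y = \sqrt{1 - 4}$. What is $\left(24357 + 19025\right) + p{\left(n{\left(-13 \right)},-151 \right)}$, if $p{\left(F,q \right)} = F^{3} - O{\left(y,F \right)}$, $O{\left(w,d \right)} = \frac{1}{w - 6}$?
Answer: $\frac{535407}{13} + \frac{i \sqrt{3}}{39} \approx 41185.0 + 0.044412 i$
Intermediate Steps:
$y = i \sqrt{3}$ ($y = \sqrt{-3} = i \sqrt{3} \approx 1.732 i$)
$O{\left(w,d \right)} = \frac{1}{-6 + w}$
$p{\left(F,q \right)} = F^{3} - \frac{1}{-6 + i \sqrt{3}}$
$\left(24357 + 19025\right) + p{\left(n{\left(-13 \right)},-151 \right)} = \left(24357 + 19025\right) + \left(\frac{2}{13} + \left(-13\right)^{3} + \frac{i \sqrt{3}}{39}\right) = 43382 + \left(\frac{2}{13} - 2197 + \frac{i \sqrt{3}}{39}\right) = 43382 - \left(\frac{28559}{13} - \frac{i \sqrt{3}}{39}\right) = \frac{535407}{13} + \frac{i \sqrt{3}}{39}$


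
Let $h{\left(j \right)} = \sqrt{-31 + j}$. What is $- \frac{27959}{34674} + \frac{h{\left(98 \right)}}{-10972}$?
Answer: $- \frac{27959}{34674} - \frac{\sqrt{67}}{10972} \approx -0.80709$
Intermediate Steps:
$- \frac{27959}{34674} + \frac{h{\left(98 \right)}}{-10972} = - \frac{27959}{34674} + \frac{\sqrt{-31 + 98}}{-10972} = \left(-27959\right) \frac{1}{34674} + \sqrt{67} \left(- \frac{1}{10972}\right) = - \frac{27959}{34674} - \frac{\sqrt{67}}{10972}$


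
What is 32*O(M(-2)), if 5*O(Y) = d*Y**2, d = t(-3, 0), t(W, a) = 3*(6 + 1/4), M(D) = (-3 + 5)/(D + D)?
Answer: 30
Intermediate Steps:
M(D) = 1/D (M(D) = 2/((2*D)) = 2*(1/(2*D)) = 1/D)
t(W, a) = 75/4 (t(W, a) = 3*(6 + 1/4) = 3*(25/4) = 75/4)
d = 75/4 ≈ 18.750
O(Y) = 15*Y**2/4 (O(Y) = (75*Y**2/4)/5 = 15*Y**2/4)
32*O(M(-2)) = 32*(15*(1/(-2))**2/4) = 32*(15*(-1/2)**2/4) = 32*((15/4)*(1/4)) = 32*(15/16) = 30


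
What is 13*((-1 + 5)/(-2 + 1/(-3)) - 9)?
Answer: -975/7 ≈ -139.29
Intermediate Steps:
13*((-1 + 5)/(-2 + 1/(-3)) - 9) = 13*(4/(-2 - ⅓) - 9) = 13*(4/(-7/3) - 9) = 13*(4*(-3/7) - 9) = 13*(-12/7 - 9) = 13*(-75/7) = -975/7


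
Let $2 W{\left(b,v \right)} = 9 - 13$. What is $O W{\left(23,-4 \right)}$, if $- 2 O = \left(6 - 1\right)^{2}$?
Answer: $25$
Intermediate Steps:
$W{\left(b,v \right)} = -2$ ($W{\left(b,v \right)} = \frac{9 - 13}{2} = \frac{1}{2} \left(-4\right) = -2$)
$O = - \frac{25}{2}$ ($O = - \frac{\left(6 - 1\right)^{2}}{2} = - \frac{5^{2}}{2} = \left(- \frac{1}{2}\right) 25 = - \frac{25}{2} \approx -12.5$)
$O W{\left(23,-4 \right)} = \left(- \frac{25}{2}\right) \left(-2\right) = 25$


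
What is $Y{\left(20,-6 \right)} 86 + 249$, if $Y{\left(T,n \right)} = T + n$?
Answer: $1453$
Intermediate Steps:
$Y{\left(20,-6 \right)} 86 + 249 = \left(20 - 6\right) 86 + 249 = 14 \cdot 86 + 249 = 1204 + 249 = 1453$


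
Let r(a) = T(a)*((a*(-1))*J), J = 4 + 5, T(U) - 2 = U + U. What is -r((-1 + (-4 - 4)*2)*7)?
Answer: 252756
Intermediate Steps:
T(U) = 2 + 2*U (T(U) = 2 + (U + U) = 2 + 2*U)
J = 9
r(a) = -9*a*(2 + 2*a) (r(a) = (2 + 2*a)*((a*(-1))*9) = (2 + 2*a)*(-a*9) = (2 + 2*a)*(-9*a) = -9*a*(2 + 2*a))
-r((-1 + (-4 - 4)*2)*7) = -(-18)*(-1 + (-4 - 4)*2)*7*(1 + (-1 + (-4 - 4)*2)*7) = -(-18)*(-1 - 8*2)*7*(1 + (-1 - 8*2)*7) = -(-18)*(-1 - 16)*7*(1 + (-1 - 16)*7) = -(-18)*(-17*7)*(1 - 17*7) = -(-18)*(-119)*(1 - 119) = -(-18)*(-119)*(-118) = -1*(-252756) = 252756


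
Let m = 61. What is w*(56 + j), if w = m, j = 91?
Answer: 8967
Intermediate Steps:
w = 61
w*(56 + j) = 61*(56 + 91) = 61*147 = 8967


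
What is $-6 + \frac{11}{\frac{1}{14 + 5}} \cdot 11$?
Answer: $2293$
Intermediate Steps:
$-6 + \frac{11}{\frac{1}{14 + 5}} \cdot 11 = -6 + \frac{11}{\frac{1}{19}} \cdot 11 = -6 + 11 \frac{1}{\frac{1}{19}} \cdot 11 = -6 + 11 \cdot 19 \cdot 11 = -6 + 209 \cdot 11 = -6 + 2299 = 2293$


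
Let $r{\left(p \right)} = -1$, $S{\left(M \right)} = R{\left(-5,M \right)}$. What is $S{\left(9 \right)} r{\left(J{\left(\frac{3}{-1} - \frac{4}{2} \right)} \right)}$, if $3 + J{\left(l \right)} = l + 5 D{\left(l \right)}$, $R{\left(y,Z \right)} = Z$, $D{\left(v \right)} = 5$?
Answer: $-9$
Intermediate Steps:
$J{\left(l \right)} = 22 + l$ ($J{\left(l \right)} = -3 + \left(l + 5 \cdot 5\right) = -3 + \left(l + 25\right) = -3 + \left(25 + l\right) = 22 + l$)
$S{\left(M \right)} = M$
$S{\left(9 \right)} r{\left(J{\left(\frac{3}{-1} - \frac{4}{2} \right)} \right)} = 9 \left(-1\right) = -9$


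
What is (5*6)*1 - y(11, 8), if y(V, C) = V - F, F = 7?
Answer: 26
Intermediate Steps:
y(V, C) = -7 + V (y(V, C) = V - 1*7 = V - 7 = -7 + V)
(5*6)*1 - y(11, 8) = (5*6)*1 - (-7 + 11) = 30*1 - 1*4 = 30 - 4 = 26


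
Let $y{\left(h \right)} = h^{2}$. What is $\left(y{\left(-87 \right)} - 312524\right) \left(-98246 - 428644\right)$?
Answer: $160677739950$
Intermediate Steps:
$\left(y{\left(-87 \right)} - 312524\right) \left(-98246 - 428644\right) = \left(\left(-87\right)^{2} - 312524\right) \left(-98246 - 428644\right) = \left(7569 - 312524\right) \left(-526890\right) = \left(-304955\right) \left(-526890\right) = 160677739950$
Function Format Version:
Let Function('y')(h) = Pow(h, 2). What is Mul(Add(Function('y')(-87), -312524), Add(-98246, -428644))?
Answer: 160677739950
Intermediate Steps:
Mul(Add(Function('y')(-87), -312524), Add(-98246, -428644)) = Mul(Add(Pow(-87, 2), -312524), Add(-98246, -428644)) = Mul(Add(7569, -312524), -526890) = Mul(-304955, -526890) = 160677739950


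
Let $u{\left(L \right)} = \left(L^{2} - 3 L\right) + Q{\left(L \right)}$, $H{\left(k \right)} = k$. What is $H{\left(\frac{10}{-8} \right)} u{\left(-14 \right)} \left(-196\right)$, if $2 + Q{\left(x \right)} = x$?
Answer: $54390$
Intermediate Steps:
$Q{\left(x \right)} = -2 + x$
$u{\left(L \right)} = -2 + L^{2} - 2 L$ ($u{\left(L \right)} = \left(L^{2} - 3 L\right) + \left(-2 + L\right) = -2 + L^{2} - 2 L$)
$H{\left(\frac{10}{-8} \right)} u{\left(-14 \right)} \left(-196\right) = \frac{10}{-8} \left(-2 + \left(-14\right)^{2} - -28\right) \left(-196\right) = 10 \left(- \frac{1}{8}\right) \left(-2 + 196 + 28\right) \left(-196\right) = \left(- \frac{5}{4}\right) 222 \left(-196\right) = \left(- \frac{555}{2}\right) \left(-196\right) = 54390$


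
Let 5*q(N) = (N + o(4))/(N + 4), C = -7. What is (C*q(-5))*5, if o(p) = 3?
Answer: -14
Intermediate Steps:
q(N) = (3 + N)/(5*(4 + N)) (q(N) = ((N + 3)/(N + 4))/5 = ((3 + N)/(4 + N))/5 = (3 + N)/(5*(4 + N)))
(C*q(-5))*5 = -7*(3 - 5)/(5*(4 - 5))*5 = -7*(-2)/(5*(-1))*5 = -7*(-1)*(-2)/5*5 = -7*⅖*5 = -14/5*5 = -14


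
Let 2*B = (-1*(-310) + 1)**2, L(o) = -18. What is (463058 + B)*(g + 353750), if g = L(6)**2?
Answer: 181079993969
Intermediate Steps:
B = 96721/2 (B = (-1*(-310) + 1)**2/2 = (310 + 1)**2/2 = (1/2)*311**2 = (1/2)*96721 = 96721/2 ≈ 48361.)
g = 324 (g = (-18)**2 = 324)
(463058 + B)*(g + 353750) = (463058 + 96721/2)*(324 + 353750) = (1022837/2)*354074 = 181079993969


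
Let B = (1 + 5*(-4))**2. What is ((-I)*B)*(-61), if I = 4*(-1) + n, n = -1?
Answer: -110105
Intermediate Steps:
B = 361 (B = (1 - 20)**2 = (-19)**2 = 361)
I = -5 (I = 4*(-1) - 1 = -4 - 1 = -5)
((-I)*B)*(-61) = (-1*(-5)*361)*(-61) = (5*361)*(-61) = 1805*(-61) = -110105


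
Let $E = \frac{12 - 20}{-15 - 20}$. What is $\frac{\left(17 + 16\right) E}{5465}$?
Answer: $\frac{264}{191275} \approx 0.0013802$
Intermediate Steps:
$E = \frac{8}{35}$ ($E = - \frac{8}{-35} = \left(-8\right) \left(- \frac{1}{35}\right) = \frac{8}{35} \approx 0.22857$)
$\frac{\left(17 + 16\right) E}{5465} = \frac{\left(17 + 16\right) \frac{8}{35}}{5465} = 33 \cdot \frac{8}{35} \cdot \frac{1}{5465} = \frac{264}{35} \cdot \frac{1}{5465} = \frac{264}{191275}$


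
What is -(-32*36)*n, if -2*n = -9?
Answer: 5184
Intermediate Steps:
n = 9/2 (n = -½*(-9) = 9/2 ≈ 4.5000)
-(-32*36)*n = -(-32*36)*9/2 = -(-1152)*9/2 = -1*(-5184) = 5184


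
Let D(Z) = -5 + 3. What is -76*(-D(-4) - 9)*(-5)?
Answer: -2660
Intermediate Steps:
D(Z) = -2
-76*(-D(-4) - 9)*(-5) = -76*(-1*(-2) - 9)*(-5) = -76*(2 - 9)*(-5) = -(-532)*(-5) = -76*35 = -2660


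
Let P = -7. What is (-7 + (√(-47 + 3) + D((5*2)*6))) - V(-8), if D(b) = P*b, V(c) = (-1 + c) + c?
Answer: -410 + 2*I*√11 ≈ -410.0 + 6.6332*I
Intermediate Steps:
V(c) = -1 + 2*c
D(b) = -7*b
(-7 + (√(-47 + 3) + D((5*2)*6))) - V(-8) = (-7 + (√(-47 + 3) - 7*5*2*6)) - (-1 + 2*(-8)) = (-7 + (√(-44) - 70*6)) - (-1 - 16) = (-7 + (2*I*√11 - 7*60)) - 1*(-17) = (-7 + (2*I*√11 - 420)) + 17 = (-7 + (-420 + 2*I*√11)) + 17 = (-427 + 2*I*√11) + 17 = -410 + 2*I*√11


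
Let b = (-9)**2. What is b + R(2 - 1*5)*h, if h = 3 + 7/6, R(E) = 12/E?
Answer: 193/3 ≈ 64.333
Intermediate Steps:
h = 25/6 (h = 3 + 7*(1/6) = 3 + 7/6 = 25/6 ≈ 4.1667)
b = 81
b + R(2 - 1*5)*h = 81 + (12/(2 - 1*5))*(25/6) = 81 + (12/(2 - 5))*(25/6) = 81 + (12/(-3))*(25/6) = 81 + (12*(-1/3))*(25/6) = 81 - 4*25/6 = 81 - 50/3 = 193/3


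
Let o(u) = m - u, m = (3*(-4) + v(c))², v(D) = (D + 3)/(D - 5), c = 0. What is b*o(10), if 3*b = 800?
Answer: 119008/3 ≈ 39669.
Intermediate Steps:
b = 800/3 (b = (⅓)*800 = 800/3 ≈ 266.67)
v(D) = (3 + D)/(-5 + D)
m = 3969/25 (m = (3*(-4) + (3 + 0)/(-5 + 0))² = (-12 + 3/(-5))² = (-12 - ⅕*3)² = (-12 - ⅗)² = (-63/5)² = 3969/25 ≈ 158.76)
o(u) = 3969/25 - u
b*o(10) = 800*(3969/25 - 1*10)/3 = 800*(3969/25 - 10)/3 = (800/3)*(3719/25) = 119008/3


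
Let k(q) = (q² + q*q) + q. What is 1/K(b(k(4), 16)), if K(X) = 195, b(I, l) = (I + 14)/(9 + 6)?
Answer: 1/195 ≈ 0.0051282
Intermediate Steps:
k(q) = q + 2*q² (k(q) = (q² + q²) + q = 2*q² + q = q + 2*q²)
b(I, l) = 14/15 + I/15 (b(I, l) = (14 + I)/15 = (14 + I)*(1/15) = 14/15 + I/15)
1/K(b(k(4), 16)) = 1/195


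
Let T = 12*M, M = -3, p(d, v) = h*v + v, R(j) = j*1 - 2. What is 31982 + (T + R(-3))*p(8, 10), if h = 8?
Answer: 28292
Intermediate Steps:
R(j) = -2 + j (R(j) = j - 2 = -2 + j)
p(d, v) = 9*v (p(d, v) = 8*v + v = 9*v)
T = -36 (T = 12*(-3) = -36)
31982 + (T + R(-3))*p(8, 10) = 31982 + (-36 + (-2 - 3))*(9*10) = 31982 + (-36 - 5)*90 = 31982 - 41*90 = 31982 - 3690 = 28292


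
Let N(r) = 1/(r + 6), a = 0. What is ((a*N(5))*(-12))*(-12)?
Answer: 0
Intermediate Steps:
N(r) = 1/(6 + r)
((a*N(5))*(-12))*(-12) = ((0/(6 + 5))*(-12))*(-12) = ((0/11)*(-12))*(-12) = ((0*(1/11))*(-12))*(-12) = (0*(-12))*(-12) = 0*(-12) = 0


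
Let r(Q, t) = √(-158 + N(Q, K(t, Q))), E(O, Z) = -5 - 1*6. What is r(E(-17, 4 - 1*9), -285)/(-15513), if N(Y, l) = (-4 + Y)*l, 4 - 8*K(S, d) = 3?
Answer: -I*√2558/62052 ≈ -0.00081507*I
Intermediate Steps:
K(S, d) = ⅛ (K(S, d) = ½ - ⅛*3 = ½ - 3/8 = ⅛)
E(O, Z) = -11 (E(O, Z) = -5 - 6 = -11)
N(Y, l) = l*(-4 + Y)
r(Q, t) = √(-317/2 + Q/8) (r(Q, t) = √(-158 + (-4 + Q)/8) = √(-158 + (-½ + Q/8)) = √(-317/2 + Q/8))
r(E(-17, 4 - 1*9), -285)/(-15513) = (√(-2536 + 2*(-11))/4)/(-15513) = (√(-2536 - 22)/4)*(-1/15513) = (√(-2558)/4)*(-1/15513) = ((I*√2558)/4)*(-1/15513) = (I*√2558/4)*(-1/15513) = -I*√2558/62052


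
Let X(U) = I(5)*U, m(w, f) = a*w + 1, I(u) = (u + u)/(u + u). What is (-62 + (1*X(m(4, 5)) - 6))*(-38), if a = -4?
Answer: 3154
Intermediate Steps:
I(u) = 1 (I(u) = (2*u)/((2*u)) = (2*u)*(1/(2*u)) = 1)
m(w, f) = 1 - 4*w (m(w, f) = -4*w + 1 = 1 - 4*w)
X(U) = U (X(U) = 1*U = U)
(-62 + (1*X(m(4, 5)) - 6))*(-38) = (-62 + (1*(1 - 4*4) - 6))*(-38) = (-62 + (1*(1 - 16) - 6))*(-38) = (-62 + (1*(-15) - 6))*(-38) = (-62 + (-15 - 6))*(-38) = (-62 - 21)*(-38) = -83*(-38) = 3154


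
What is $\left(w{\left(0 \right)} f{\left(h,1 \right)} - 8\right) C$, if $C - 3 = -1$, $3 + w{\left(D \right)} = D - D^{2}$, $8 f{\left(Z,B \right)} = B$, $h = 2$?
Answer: $- \frac{67}{4} \approx -16.75$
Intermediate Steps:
$f{\left(Z,B \right)} = \frac{B}{8}$
$w{\left(D \right)} = -3 + D - D^{2}$ ($w{\left(D \right)} = -3 - \left(D^{2} - D\right) = -3 + D - D^{2}$)
$C = 2$ ($C = 3 - 1 = 2$)
$\left(w{\left(0 \right)} f{\left(h,1 \right)} - 8\right) C = \left(\left(-3 + 0 - 0^{2}\right) \frac{1}{8} \cdot 1 - 8\right) 2 = \left(\left(-3 + 0 - 0\right) \frac{1}{8} - 8\right) 2 = \left(\left(-3 + 0 + 0\right) \frac{1}{8} - 8\right) 2 = \left(\left(-3\right) \frac{1}{8} - 8\right) 2 = \left(- \frac{3}{8} - 8\right) 2 = \left(- \frac{67}{8}\right) 2 = - \frac{67}{4}$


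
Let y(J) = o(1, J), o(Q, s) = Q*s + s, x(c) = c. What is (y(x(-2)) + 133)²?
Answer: 16641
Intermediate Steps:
o(Q, s) = s + Q*s
y(J) = 2*J (y(J) = J*(1 + 1) = J*2 = 2*J)
(y(x(-2)) + 133)² = (2*(-2) + 133)² = (-4 + 133)² = 129² = 16641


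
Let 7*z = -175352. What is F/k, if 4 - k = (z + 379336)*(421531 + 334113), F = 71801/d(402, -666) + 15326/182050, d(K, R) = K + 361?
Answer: -3270766447/9296642037577095850 ≈ -3.5182e-10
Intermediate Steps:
z = -175352/7 (z = (⅐)*(-175352) = -175352/7 ≈ -25050.)
d(K, R) = 361 + K
F = 6541532894/69452075 (F = 71801/(361 + 402) + 15326/182050 = 71801/763 + 15326*(1/182050) = 71801*(1/763) + 7663/91025 = 71801/763 + 7663/91025 = 6541532894/69452075 ≈ 94.188)
k = -1873997119972/7 (k = 4 - (-175352/7 + 379336)*(421531 + 334113) = 4 - 2480000*755644/7 = 4 - 1*1873997120000/7 = 4 - 1873997120000/7 = -1873997119972/7 ≈ -2.6771e+11)
F/k = 6541532894/(69452075*(-1873997119972/7)) = (6541532894/69452075)*(-7/1873997119972) = -3270766447/9296642037577095850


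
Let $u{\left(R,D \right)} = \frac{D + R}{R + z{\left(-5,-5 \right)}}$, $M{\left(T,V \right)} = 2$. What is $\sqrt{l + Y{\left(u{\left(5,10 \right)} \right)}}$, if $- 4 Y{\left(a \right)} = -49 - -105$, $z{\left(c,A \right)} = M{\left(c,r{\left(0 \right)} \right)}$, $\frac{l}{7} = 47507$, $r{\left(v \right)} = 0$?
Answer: $\sqrt{332535} \approx 576.66$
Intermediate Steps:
$l = 332549$ ($l = 7 \cdot 47507 = 332549$)
$z{\left(c,A \right)} = 2$
$u{\left(R,D \right)} = \frac{D + R}{2 + R}$ ($u{\left(R,D \right)} = \frac{D + R}{R + 2} = \frac{D + R}{2 + R}$)
$Y{\left(a \right)} = -14$ ($Y{\left(a \right)} = - \frac{-49 - -105}{4} = - \frac{-49 + 105}{4} = \left(- \frac{1}{4}\right) 56 = -14$)
$\sqrt{l + Y{\left(u{\left(5,10 \right)} \right)}} = \sqrt{332549 - 14} = \sqrt{332535}$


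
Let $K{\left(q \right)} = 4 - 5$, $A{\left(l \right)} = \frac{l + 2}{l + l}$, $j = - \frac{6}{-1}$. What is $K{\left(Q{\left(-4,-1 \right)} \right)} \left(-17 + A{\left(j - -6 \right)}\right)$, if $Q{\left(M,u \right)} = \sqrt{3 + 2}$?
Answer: $\frac{197}{12} \approx 16.417$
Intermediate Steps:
$j = 6$ ($j = \left(-6\right) \left(-1\right) = 6$)
$A{\left(l \right)} = \frac{2 + l}{2 l}$
$Q{\left(M,u \right)} = \sqrt{5}$
$K{\left(q \right)} = -1$
$K{\left(Q{\left(-4,-1 \right)} \right)} \left(-17 + A{\left(j - -6 \right)}\right) = - (-17 + \frac{2 + \left(6 - -6\right)}{2 \left(6 - -6\right)}) = - (-17 + \frac{2 + \left(6 + 6\right)}{2 \left(6 + 6\right)}) = - (-17 + \frac{2 + 12}{2 \cdot 12}) = - (-17 + \frac{1}{2} \cdot \frac{1}{12} \cdot 14) = - (-17 + \frac{7}{12}) = \left(-1\right) \left(- \frac{197}{12}\right) = \frac{197}{12}$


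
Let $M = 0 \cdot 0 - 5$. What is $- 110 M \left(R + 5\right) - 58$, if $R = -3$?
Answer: $1042$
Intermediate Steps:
$M = -5$ ($M = 0 - 5 = -5$)
$- 110 M \left(R + 5\right) - 58 = - 110 \left(- 5 \left(-3 + 5\right)\right) - 58 = - 110 \left(\left(-5\right) 2\right) - 58 = \left(-110\right) \left(-10\right) - 58 = 1100 - 58 = 1042$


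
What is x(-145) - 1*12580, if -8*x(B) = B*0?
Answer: -12580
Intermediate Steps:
x(B) = 0 (x(B) = -B*0/8 = -⅛*0 = 0)
x(-145) - 1*12580 = 0 - 1*12580 = 0 - 12580 = -12580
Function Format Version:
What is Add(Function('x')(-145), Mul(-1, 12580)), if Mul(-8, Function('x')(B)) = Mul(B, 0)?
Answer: -12580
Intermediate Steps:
Function('x')(B) = 0 (Function('x')(B) = Mul(Rational(-1, 8), Mul(B, 0)) = Mul(Rational(-1, 8), 0) = 0)
Add(Function('x')(-145), Mul(-1, 12580)) = Add(0, Mul(-1, 12580)) = Add(0, -12580) = -12580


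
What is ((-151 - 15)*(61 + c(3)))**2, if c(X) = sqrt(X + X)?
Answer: 102701212 + 3361832*sqrt(6) ≈ 1.1094e+8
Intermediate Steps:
c(X) = sqrt(2)*sqrt(X) (c(X) = sqrt(2*X) = sqrt(2)*sqrt(X))
((-151 - 15)*(61 + c(3)))**2 = ((-151 - 15)*(61 + sqrt(2)*sqrt(3)))**2 = (-166*(61 + sqrt(6)))**2 = (-10126 - 166*sqrt(6))**2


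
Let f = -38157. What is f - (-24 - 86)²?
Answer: -50257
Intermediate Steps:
f - (-24 - 86)² = -38157 - (-24 - 86)² = -38157 - 1*(-110)² = -38157 - 1*12100 = -38157 - 12100 = -50257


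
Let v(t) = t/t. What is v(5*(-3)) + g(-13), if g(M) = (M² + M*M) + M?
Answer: 326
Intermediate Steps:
g(M) = M + 2*M² (g(M) = (M² + M²) + M = 2*M² + M = M + 2*M²)
v(t) = 1
v(5*(-3)) + g(-13) = 1 - 13*(1 + 2*(-13)) = 1 - 13*(1 - 26) = 1 - 13*(-25) = 1 + 325 = 326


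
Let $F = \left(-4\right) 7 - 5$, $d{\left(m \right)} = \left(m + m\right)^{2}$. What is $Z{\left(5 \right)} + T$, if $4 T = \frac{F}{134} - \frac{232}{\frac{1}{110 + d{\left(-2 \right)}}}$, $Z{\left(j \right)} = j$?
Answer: $- \frac{3914441}{536} \approx -7303.1$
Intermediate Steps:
$d{\left(m \right)} = 4 m^{2}$ ($d{\left(m \right)} = \left(2 m\right)^{2} = 4 m^{2}$)
$F = -33$ ($F = -28 - 5 = -33$)
$T = - \frac{3917121}{536}$ ($T = \frac{- \frac{33}{134} - \frac{232}{\frac{1}{110 + 4 \left(-2\right)^{2}}}}{4} = \frac{\left(-33\right) \frac{1}{134} - \frac{232}{\frac{1}{110 + 4 \cdot 4}}}{4} = \frac{- \frac{33}{134} - \frac{232}{\frac{1}{110 + 16}}}{4} = \frac{- \frac{33}{134} - \frac{232}{\frac{1}{126}}}{4} = \frac{- \frac{33}{134} - 232 \frac{1}{\frac{1}{126}}}{4} = \frac{- \frac{33}{134} - 29232}{4} = \frac{1}{4} \left(- \frac{3917121}{134}\right) = - \frac{3917121}{536} \approx -7308.1$)
$Z{\left(5 \right)} + T = 5 - \frac{3917121}{536} = - \frac{3914441}{536}$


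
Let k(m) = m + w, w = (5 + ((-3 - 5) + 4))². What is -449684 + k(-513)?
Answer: -450196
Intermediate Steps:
w = 1 (w = (5 + (-8 + 4))² = (5 - 4)² = 1² = 1)
k(m) = 1 + m (k(m) = m + 1 = 1 + m)
-449684 + k(-513) = -449684 + (1 - 513) = -449684 - 512 = -450196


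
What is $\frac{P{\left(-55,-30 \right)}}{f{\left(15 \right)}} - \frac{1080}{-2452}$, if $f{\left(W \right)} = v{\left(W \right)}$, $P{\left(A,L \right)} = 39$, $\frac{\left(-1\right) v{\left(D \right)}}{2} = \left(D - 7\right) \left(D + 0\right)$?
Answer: $\frac{13631}{49040} \approx 0.27796$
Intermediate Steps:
$v{\left(D \right)} = - 2 D \left(-7 + D\right)$ ($v{\left(D \right)} = - 2 \left(D - 7\right) \left(D + 0\right) = - 2 \left(-7 + D\right) D = - 2 D \left(-7 + D\right)$)
$f{\left(W \right)} = 2 W \left(7 - W\right)$
$\frac{P{\left(-55,-30 \right)}}{f{\left(15 \right)}} - \frac{1080}{-2452} = \frac{39}{2 \cdot 15 \left(7 - 15\right)} - \frac{1080}{-2452} = \frac{39}{2 \cdot 15 \left(7 - 15\right)} - - \frac{270}{613} = \frac{39}{2 \cdot 15 \left(-8\right)} + \frac{270}{613} = \frac{39}{-240} + \frac{270}{613} = 39 \left(- \frac{1}{240}\right) + \frac{270}{613} = - \frac{13}{80} + \frac{270}{613} = \frac{13631}{49040}$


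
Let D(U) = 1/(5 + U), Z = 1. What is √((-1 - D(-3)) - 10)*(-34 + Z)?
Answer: -33*I*√46/2 ≈ -111.91*I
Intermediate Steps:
√((-1 - D(-3)) - 10)*(-34 + Z) = √((-1 - 1/(5 - 3)) - 10)*(-34 + 1) = √((-1 - 1/2) - 10)*(-33) = √((-1 - 1*½) - 10)*(-33) = √((-1 - ½) - 10)*(-33) = √(-3/2 - 10)*(-33) = √(-23/2)*(-33) = (I*√46/2)*(-33) = -33*I*√46/2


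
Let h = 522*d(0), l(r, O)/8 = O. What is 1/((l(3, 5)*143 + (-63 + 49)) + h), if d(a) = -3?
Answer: 1/4140 ≈ 0.00024155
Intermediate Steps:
l(r, O) = 8*O
h = -1566 (h = 522*(-3) = -1566)
1/((l(3, 5)*143 + (-63 + 49)) + h) = 1/(((8*5)*143 + (-63 + 49)) - 1566) = 1/((40*143 - 14) - 1566) = 1/((5720 - 14) - 1566) = 1/(5706 - 1566) = 1/4140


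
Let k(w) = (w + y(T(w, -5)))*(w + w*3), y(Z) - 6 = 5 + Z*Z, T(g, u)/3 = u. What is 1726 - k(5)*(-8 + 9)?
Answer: -3094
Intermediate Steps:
T(g, u) = 3*u
y(Z) = 11 + Z**2 (y(Z) = 6 + (5 + Z*Z) = 6 + (5 + Z**2) = 11 + Z**2)
k(w) = 4*w*(236 + w) (k(w) = (w + (11 + (3*(-5))**2))*(w + w*3) = (w + (11 + (-15)**2))*(w + 3*w) = (w + (11 + 225))*(4*w) = (w + 236)*(4*w) = (236 + w)*(4*w) = 4*w*(236 + w))
1726 - k(5)*(-8 + 9) = 1726 - 4*5*(236 + 5)*(-8 + 9) = 1726 - 4*5*241 = 1726 - 4820 = -3094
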